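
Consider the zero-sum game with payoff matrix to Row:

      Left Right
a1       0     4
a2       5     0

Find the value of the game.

Row minima: a1 → 0, a2 → 0; maximin = 0.
Column maxima: Left → 5, Right → 4; minimax = 4.
0 ≠ 4, so there is no saddle point; optimal play is mixed.
Let Row play a1 with probability p. Expected payoff against Left: 0p + 5(1−p) = −5p + 5; against Right: 4p + 0(1−p) = 4p.
Setting these equal: −5p + 5 = 4p ⇒ −9p = -5 ⇒ p = 5/9, and the value is (-5)·(5/9) + 5 = 20/9.
For Column: with q = P(Left), equating a1's and a2's payoffs gives −4q + 4 = 5q ⇒ q = 4/9.

20/9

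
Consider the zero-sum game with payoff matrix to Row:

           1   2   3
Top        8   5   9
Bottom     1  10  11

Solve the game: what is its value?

25/4

Row minima: Top → 5, Bottom → 1; maximin = 5.
Column maxima: 1 → 8, 2 → 10, 3 → 11; minimax = 8.
5 ≠ 8, so there is no saddle point; optimal play is mixed.
3 is strictly dominated by 1 (it gives Row strictly more in every row), so Column never plays it.
On the remaining 2×2 (Top, Bottom vs 1, 2):
Let Row play Top with probability p. Expected payoff against 1: 8p + 1(1−p) = 7p + 1; against 2: 5p + 10(1−p) = −5p + 10.
Setting these equal: 7p + 1 = −5p + 10 ⇒ 12p = 9 ⇒ p = 3/4, and the value is (7)·(3/4) + 1 = 25/4.
For Column: with q = P(1), equating Top's and Bottom's payoffs gives 3q + 5 = −9q + 10 ⇒ q = 5/12.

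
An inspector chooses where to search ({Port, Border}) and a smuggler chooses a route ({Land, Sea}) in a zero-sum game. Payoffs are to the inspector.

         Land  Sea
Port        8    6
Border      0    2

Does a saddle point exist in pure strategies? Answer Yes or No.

Yes

Row minima: Port → 6, Border → 0; maximin = 6.
Column maxima: Land → 8, Sea → 6; minimax = 6.
maximin = minimax = 6, so a saddle point exists.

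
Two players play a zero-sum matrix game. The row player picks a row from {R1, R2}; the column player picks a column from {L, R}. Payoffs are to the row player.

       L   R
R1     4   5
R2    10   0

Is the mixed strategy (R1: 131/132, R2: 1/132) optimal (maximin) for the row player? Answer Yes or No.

No

Against L this mix gives (131/132)·4 + (1/132)·10 = 89/22.
Against R this mix gives (131/132)·5 + (1/132)·0 = 655/132.
The column player will play L, holding the row player to 89/22. Shifting weight toward the row that does better against L would raise this floor (the equalizing mix achieves 50/11 against both L and R), so the proposed strategy is not optimal.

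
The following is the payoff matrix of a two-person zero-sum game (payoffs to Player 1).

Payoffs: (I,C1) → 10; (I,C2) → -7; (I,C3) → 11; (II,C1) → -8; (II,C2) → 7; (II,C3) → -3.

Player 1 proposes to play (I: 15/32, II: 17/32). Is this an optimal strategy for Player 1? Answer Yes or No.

Against C1 this mix gives (15/32)·10 + (17/32)·(-8) = 7/16.
Against C2 this mix gives (15/32)·(-7) + (17/32)·7 = 7/16.
Against C3 this mix gives (15/32)·11 + (17/32)·(-3) = 57/16.
All of Player 2's active replies (C1, C2) yield 7/16, and no column does worse for Player 1. The mix makes Player 2 indifferent and guarantees 7/16, so it is optimal.

Yes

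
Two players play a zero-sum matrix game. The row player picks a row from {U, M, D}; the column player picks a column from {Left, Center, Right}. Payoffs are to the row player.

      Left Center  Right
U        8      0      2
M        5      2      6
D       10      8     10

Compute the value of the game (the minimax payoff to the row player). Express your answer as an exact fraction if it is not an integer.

8

Row minima: U → 0, M → 2, D → 8; maximin = 8.
Column maxima: Left → 10, Center → 8, Right → 10; minimax = 8.
Since maximin = minimax = 8, there is a saddle point and the value is 8.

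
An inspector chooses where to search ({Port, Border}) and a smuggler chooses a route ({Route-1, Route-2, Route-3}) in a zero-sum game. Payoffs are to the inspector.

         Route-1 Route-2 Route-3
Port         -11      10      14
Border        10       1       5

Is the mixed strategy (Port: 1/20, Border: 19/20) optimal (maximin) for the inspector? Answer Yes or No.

Against Route-1 this mix gives (1/20)·(-11) + (19/20)·10 = 179/20.
Against Route-2 this mix gives (1/20)·10 + (19/20)·1 = 29/20.
Against Route-3 this mix gives (1/20)·14 + (19/20)·5 = 109/20.
The smuggler will play Route-2, holding the inspector to 29/20. Shifting weight toward the row that does better against Route-2 would raise this floor (the equalizing mix achieves 37/10 against both Route-2 and Route-1), so the proposed strategy is not optimal.

No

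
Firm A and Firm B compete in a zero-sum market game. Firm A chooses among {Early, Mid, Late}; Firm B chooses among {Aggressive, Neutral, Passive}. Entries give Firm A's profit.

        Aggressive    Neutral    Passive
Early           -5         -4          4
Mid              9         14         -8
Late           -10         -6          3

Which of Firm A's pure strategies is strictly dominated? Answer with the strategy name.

Early gives a strictly higher payoff than Late against every column: -5 > -10, -4 > -6, 4 > 3.
So Late is strictly dominated and Firm A never plays it.

Late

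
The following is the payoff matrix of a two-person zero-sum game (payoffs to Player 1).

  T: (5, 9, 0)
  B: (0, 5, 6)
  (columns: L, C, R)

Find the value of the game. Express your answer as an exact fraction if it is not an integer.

Row minima: T → 0, B → 0; maximin = 0.
Column maxima: L → 5, C → 9, R → 6; minimax = 5.
0 ≠ 5, so there is no saddle point; optimal play is mixed.
C is strictly dominated by L (it gives Player 1 strictly more in every row), so Player 2 never plays it.
On the remaining 2×2 (T, B vs L, R):
Let Player 1 play T with probability p. Expected payoff against L: 5p + 0(1−p) = 5p; against R: 0p + 6(1−p) = −6p + 6.
Setting these equal: 5p = −6p + 6 ⇒ 11p = 6 ⇒ p = 6/11, and the value is (5)·(6/11) = 30/11.
For Player 2: with q = P(L), equating T's and B's payoffs gives 5q = −6q + 6 ⇒ q = 6/11.

30/11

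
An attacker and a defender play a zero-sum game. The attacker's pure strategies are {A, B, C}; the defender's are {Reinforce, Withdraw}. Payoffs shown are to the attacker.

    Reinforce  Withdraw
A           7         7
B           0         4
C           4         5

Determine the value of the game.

7

Row minima: A → 7, B → 0, C → 4; maximin = 7.
Column maxima: Reinforce → 7, Withdraw → 7; minimax = 7.
Since maximin = minimax = 7, there is a saddle point and the value is 7.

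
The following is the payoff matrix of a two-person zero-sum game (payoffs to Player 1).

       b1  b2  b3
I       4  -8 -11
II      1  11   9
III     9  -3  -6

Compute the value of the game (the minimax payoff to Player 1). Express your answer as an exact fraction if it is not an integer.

87/23

Row minima: I → -11, II → 1, III → -6; maximin = 1.
Column maxima: b1 → 9, b2 → 11, b3 → 9; minimax = 9.
1 ≠ 9, so there is no saddle point; optimal play is mixed.
I is strictly dominated by III, so Player 1 never plays it.
b2 is strictly dominated by b3 (it gives Player 1 strictly more in every row), so Player 2 never plays it.
On the remaining 2×2 (II, III vs b1, b3):
Let Player 1 play II with probability p. Expected payoff against b1: 1p + 9(1−p) = −8p + 9; against b3: 9p + (-6)(1−p) = 15p − 6.
Setting these equal: −8p + 9 = 15p − 6 ⇒ −23p = -15 ⇒ p = 15/23, and the value is (-8)·(15/23) + 9 = 87/23.
For Player 2: with q = P(b1), equating II's and III's payoffs gives −8q + 9 = 15q − 6 ⇒ q = 15/23.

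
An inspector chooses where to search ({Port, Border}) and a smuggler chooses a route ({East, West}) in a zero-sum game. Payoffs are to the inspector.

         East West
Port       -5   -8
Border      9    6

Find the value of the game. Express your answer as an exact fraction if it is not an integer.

6

Row minima: Port → -8, Border → 6; maximin = 6.
Column maxima: East → 9, West → 6; minimax = 6.
Since maximin = minimax = 6, there is a saddle point and the value is 6.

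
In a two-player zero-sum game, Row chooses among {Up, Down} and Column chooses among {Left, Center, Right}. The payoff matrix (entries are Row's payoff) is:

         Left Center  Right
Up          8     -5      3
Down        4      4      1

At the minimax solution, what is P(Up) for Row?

3/11

Row minima: Up → -5, Down → 1; maximin = 1.
Column maxima: Left → 8, Center → 4, Right → 3; minimax = 3.
1 ≠ 3, so there is no saddle point; optimal play is mixed.
Left is strictly dominated by Right (it gives Row strictly more in every row), so Column never plays it.
On the remaining 2×2 (Up, Down vs Center, Right):
Let Row play Up with probability p. Expected payoff against Center: (-5)p + 4(1−p) = −9p + 4; against Right: 3p + 1(1−p) = 2p + 1.
Setting these equal: −9p + 4 = 2p + 1 ⇒ −11p = -3 ⇒ p = 3/11, and the value is (-9)·(3/11) + 4 = 17/11.
For Column: with q = P(Center), equating Up's and Down's payoffs gives −8q + 3 = 3q + 1 ⇒ q = 2/11.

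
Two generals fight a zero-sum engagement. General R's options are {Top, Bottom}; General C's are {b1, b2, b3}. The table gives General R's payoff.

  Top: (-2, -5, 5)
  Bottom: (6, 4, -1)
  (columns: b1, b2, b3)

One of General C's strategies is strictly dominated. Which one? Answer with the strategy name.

b1

b2 holds General R's payoff strictly below b1 in every row: -5 < -2, 4 < 6.
So b1 is strictly dominated for General C.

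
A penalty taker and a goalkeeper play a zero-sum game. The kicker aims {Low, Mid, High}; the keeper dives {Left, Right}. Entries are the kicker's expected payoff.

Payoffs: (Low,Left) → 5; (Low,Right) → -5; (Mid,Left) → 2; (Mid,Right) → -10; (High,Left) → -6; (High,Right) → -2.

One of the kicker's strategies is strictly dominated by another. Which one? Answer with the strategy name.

Low gives a strictly higher payoff than Mid against every column: 5 > 2, -5 > -10.
So Mid is strictly dominated and the kicker never plays it.

Mid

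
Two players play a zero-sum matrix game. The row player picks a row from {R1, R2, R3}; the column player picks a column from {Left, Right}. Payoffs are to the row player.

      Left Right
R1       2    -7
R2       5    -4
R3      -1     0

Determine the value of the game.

-2/5

Row minima: R1 → -7, R2 → -4, R3 → -1; maximin = -1.
Column maxima: Left → 5, Right → 0; minimax = 0.
-1 ≠ 0, so there is no saddle point; optimal play is mixed.
R1 is strictly dominated by R2, so the row player never plays it.
On the remaining 2×2 (R2, R3 vs Left, Right):
Let the row player play R2 with probability p. Expected payoff against Left: 5p + (-1)(1−p) = 6p − 1; against Right: (-4)p + 0(1−p) = −4p.
Setting these equal: 6p − 1 = −4p ⇒ 10p = 1 ⇒ p = 1/10, and the value is (6)·(1/10) − 1 = -2/5.
For the column player: with q = P(Left), equating R2's and R3's payoffs gives 9q − 4 = −q ⇒ q = 2/5.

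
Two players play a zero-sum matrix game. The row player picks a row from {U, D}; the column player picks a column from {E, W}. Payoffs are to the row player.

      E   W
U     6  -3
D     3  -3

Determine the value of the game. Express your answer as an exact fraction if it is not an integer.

-3

Row minima: U → -3, D → -3; maximin = -3.
Column maxima: E → 6, W → -3; minimax = -3.
Since maximin = minimax = -3, there is a saddle point and the value is -3.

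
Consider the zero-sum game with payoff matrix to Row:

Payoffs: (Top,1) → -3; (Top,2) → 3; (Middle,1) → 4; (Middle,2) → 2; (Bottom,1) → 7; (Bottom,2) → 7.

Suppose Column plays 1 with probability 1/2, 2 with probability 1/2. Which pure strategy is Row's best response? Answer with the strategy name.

Expected payoff of Top: (1/2)·(-3) + (1/2)·3 = 0.
Expected payoff of Middle: (1/2)·4 + (1/2)·2 = 3.
Expected payoff of Bottom: (1/2)·7 + (1/2)·7 = 7.
The largest is 7, so Row's best response is Bottom.

Bottom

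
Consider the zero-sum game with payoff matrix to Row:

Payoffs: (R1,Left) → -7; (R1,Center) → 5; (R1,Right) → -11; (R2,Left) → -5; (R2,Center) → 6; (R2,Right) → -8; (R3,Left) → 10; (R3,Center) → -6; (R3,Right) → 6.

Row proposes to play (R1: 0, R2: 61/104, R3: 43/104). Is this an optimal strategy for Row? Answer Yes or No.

No

Against Left this mix gives (61/104)·(-5) + (43/104)·10 = 125/104.
Against Center this mix gives (61/104)·6 + (43/104)·(-6) = 27/26.
Against Right this mix gives (61/104)·(-8) + (43/104)·6 = -115/52.
Column will play Right, holding Row to -115/52. Shifting weight toward the row that does better against Right would raise this floor (the equalizing mix achieves -6/13 against both Right and Center), so the proposed strategy is not optimal.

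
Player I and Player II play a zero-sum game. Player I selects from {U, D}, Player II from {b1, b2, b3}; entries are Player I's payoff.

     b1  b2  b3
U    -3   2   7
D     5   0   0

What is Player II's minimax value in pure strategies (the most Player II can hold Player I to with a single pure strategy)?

2

Column maxima: b1 → 5, b2 → 2, b3 → 7.
The smallest of these is 2.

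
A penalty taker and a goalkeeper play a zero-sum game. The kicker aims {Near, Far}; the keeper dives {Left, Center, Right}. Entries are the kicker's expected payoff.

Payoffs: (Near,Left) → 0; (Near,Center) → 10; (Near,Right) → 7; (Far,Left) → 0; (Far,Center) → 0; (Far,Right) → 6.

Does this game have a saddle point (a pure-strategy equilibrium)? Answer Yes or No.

Row minima: Near → 0, Far → 0; maximin = 0.
Column maxima: Left → 0, Center → 10, Right → 7; minimax = 0.
maximin = minimax = 0, so a saddle point exists.

Yes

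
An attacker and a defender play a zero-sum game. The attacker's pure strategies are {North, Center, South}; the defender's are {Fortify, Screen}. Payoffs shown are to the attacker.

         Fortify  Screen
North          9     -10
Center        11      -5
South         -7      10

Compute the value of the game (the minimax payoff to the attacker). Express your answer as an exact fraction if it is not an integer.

25/11

Row minima: North → -10, Center → -5, South → -7; maximin = -5.
Column maxima: Fortify → 11, Screen → 10; minimax = 10.
-5 ≠ 10, so there is no saddle point; optimal play is mixed.
North is strictly dominated by Center, so the attacker never plays it.
On the remaining 2×2 (Center, South vs Fortify, Screen):
Let the attacker play Center with probability p. Expected payoff against Fortify: 11p + (-7)(1−p) = 18p − 7; against Screen: (-5)p + 10(1−p) = −15p + 10.
Setting these equal: 18p − 7 = −15p + 10 ⇒ 33p = 17 ⇒ p = 17/33, and the value is (18)·(17/33) − 7 = 25/11.
For the defender: with q = P(Fortify), equating Center's and South's payoffs gives 16q − 5 = −17q + 10 ⇒ q = 5/11.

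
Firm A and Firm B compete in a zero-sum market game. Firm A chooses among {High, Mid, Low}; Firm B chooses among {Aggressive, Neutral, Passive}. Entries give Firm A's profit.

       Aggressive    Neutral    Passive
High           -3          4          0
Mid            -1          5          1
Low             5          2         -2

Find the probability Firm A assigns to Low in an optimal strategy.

Row minima: High → -3, Mid → -1, Low → -2; maximin = -1.
Column maxima: Aggressive → 5, Neutral → 5, Passive → 1; minimax = 1.
-1 ≠ 1, so there is no saddle point; optimal play is mixed.
High is strictly dominated by Mid, so Firm A never plays it.
Neutral is strictly dominated by Passive (it gives Firm A strictly more in every row), so Firm B never plays it.
On the remaining 2×2 (Mid, Low vs Aggressive, Passive):
Let Firm A play Mid with probability p. Expected payoff against Aggressive: (-1)p + 5(1−p) = −6p + 5; against Passive: 1p + (-2)(1−p) = 3p − 2.
Setting these equal: −6p + 5 = 3p − 2 ⇒ −9p = -7 ⇒ p = 7/9, and the value is (-6)·(7/9) + 5 = 1/3.
For Firm B: with q = P(Aggressive), equating Mid's and Low's payoffs gives −2q + 1 = 7q − 2 ⇒ q = 1/3.

2/9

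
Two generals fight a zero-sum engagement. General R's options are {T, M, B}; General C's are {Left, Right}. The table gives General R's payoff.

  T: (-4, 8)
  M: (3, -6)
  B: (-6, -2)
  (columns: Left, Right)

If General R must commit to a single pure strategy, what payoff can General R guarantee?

Row minima: T → -4, M → -6, B → -6.
The best of these is -4.

-4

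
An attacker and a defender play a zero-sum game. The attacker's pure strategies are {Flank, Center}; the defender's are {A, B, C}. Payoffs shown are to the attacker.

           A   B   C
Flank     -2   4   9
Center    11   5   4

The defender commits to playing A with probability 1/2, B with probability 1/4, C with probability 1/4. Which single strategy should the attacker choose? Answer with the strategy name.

Expected payoff of Flank: (1/2)·(-2) + (1/4)·4 + (1/4)·9 = 9/4.
Expected payoff of Center: (1/2)·11 + (1/4)·5 + (1/4)·4 = 31/4.
The largest is 31/4, so the attacker's best response is Center.

Center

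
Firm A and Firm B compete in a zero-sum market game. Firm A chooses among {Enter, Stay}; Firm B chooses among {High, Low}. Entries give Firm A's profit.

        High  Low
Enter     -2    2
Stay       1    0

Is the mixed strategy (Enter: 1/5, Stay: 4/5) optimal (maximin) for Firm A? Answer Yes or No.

Against High this mix gives (1/5)·(-2) + (4/5)·1 = 2/5.
Against Low this mix gives (1/5)·2 + (4/5)·0 = 2/5.
All of Firm B's active replies (High, Low) yield 2/5, and no column does worse for Firm A. The mix makes Firm B indifferent and guarantees 2/5, so it is optimal.

Yes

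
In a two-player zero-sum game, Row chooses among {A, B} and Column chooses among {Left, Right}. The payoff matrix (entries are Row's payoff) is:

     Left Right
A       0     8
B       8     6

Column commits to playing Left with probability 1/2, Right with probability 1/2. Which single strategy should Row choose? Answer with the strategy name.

B

Expected payoff of A: (1/2)·0 + (1/2)·8 = 4.
Expected payoff of B: (1/2)·8 + (1/2)·6 = 7.
The largest is 7, so Row's best response is B.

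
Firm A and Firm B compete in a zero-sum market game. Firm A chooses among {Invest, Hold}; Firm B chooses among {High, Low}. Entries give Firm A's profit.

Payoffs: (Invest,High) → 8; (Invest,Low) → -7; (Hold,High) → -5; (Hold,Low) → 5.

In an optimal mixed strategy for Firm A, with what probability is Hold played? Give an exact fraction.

3/5

Row minima: Invest → -7, Hold → -5; maximin = -5.
Column maxima: High → 8, Low → 5; minimax = 5.
-5 ≠ 5, so there is no saddle point; optimal play is mixed.
Let Firm A play Invest with probability p. Expected payoff against High: 8p + (-5)(1−p) = 13p − 5; against Low: (-7)p + 5(1−p) = −12p + 5.
Setting these equal: 13p − 5 = −12p + 5 ⇒ 25p = 10 ⇒ p = 2/5, and the value is (13)·(2/5) − 5 = 1/5.
For Firm B: with q = P(High), equating Invest's and Hold's payoffs gives 15q − 7 = −10q + 5 ⇒ q = 12/25.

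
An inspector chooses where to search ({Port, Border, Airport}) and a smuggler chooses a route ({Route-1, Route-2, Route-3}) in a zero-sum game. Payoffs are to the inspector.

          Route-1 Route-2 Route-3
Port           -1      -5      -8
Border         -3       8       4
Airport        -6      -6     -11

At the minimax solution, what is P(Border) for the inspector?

1/2

Row minima: Port → -8, Border → -3, Airport → -11; maximin = -3.
Column maxima: Route-1 → -1, Route-2 → 8, Route-3 → 4; minimax = -1.
-3 ≠ -1, so there is no saddle point; optimal play is mixed.
Airport is strictly dominated by Port, so the inspector never plays it.
Route-2 is strictly dominated by Route-3 (it gives the inspector strictly more in every row), so the smuggler never plays it.
On the remaining 2×2 (Port, Border vs Route-1, Route-3):
Let the inspector play Port with probability p. Expected payoff against Route-1: (-1)p + (-3)(1−p) = 2p − 3; against Route-3: (-8)p + 4(1−p) = −12p + 4.
Setting these equal: 2p − 3 = −12p + 4 ⇒ 14p = 7 ⇒ p = 1/2, and the value is (2)·(1/2) − 3 = -2.
For the smuggler: with q = P(Route-1), equating Port's and Border's payoffs gives 7q − 8 = −7q + 4 ⇒ q = 6/7.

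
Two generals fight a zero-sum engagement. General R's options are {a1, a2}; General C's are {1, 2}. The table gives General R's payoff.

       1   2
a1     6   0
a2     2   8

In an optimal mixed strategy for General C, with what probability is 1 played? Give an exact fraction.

2/3

Row minima: a1 → 0, a2 → 2; maximin = 2.
Column maxima: 1 → 6, 2 → 8; minimax = 6.
2 ≠ 6, so there is no saddle point; optimal play is mixed.
Let General R play a1 with probability p. Expected payoff against 1: 6p + 2(1−p) = 4p + 2; against 2: 0p + 8(1−p) = −8p + 8.
Setting these equal: 4p + 2 = −8p + 8 ⇒ 12p = 6 ⇒ p = 1/2, and the value is (4)·(1/2) + 2 = 4.
For General C: with q = P(1), equating a1's and a2's payoffs gives 6q = −6q + 8 ⇒ q = 2/3.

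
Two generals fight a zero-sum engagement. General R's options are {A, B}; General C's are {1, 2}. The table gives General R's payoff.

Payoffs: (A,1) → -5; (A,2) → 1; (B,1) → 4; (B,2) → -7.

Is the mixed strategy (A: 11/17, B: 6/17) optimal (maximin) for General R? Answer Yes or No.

Against 1 this mix gives (11/17)·(-5) + (6/17)·4 = -31/17.
Against 2 this mix gives (11/17)·1 + (6/17)·(-7) = -31/17.
All of General C's active replies (1, 2) yield -31/17, and no column does worse for General R. The mix makes General C indifferent and guarantees -31/17, so it is optimal.

Yes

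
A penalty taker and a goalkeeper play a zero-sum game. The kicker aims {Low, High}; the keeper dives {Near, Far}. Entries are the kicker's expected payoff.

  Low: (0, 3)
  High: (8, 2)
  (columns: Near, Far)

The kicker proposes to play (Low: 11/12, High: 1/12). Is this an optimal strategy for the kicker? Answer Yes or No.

No

Against Near this mix gives (11/12)·0 + (1/12)·8 = 2/3.
Against Far this mix gives (11/12)·3 + (1/12)·2 = 35/12.
The keeper will play Near, holding the kicker to 2/3. Shifting weight toward the row that does better against Near would raise this floor (the equalizing mix achieves 8/3 against both Near and Far), so the proposed strategy is not optimal.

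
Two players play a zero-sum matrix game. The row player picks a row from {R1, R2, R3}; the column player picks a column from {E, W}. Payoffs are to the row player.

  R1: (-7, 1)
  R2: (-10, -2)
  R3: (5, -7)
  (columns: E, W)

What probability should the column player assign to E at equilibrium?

Row minima: R1 → -7, R2 → -10, R3 → -7; maximin = -7.
Column maxima: E → 5, W → 1; minimax = 1.
-7 ≠ 1, so there is no saddle point; optimal play is mixed.
R2 is strictly dominated by R1, so the row player never plays it.
On the remaining 2×2 (R1, R3 vs E, W):
Let the row player play R1 with probability p. Expected payoff against E: (-7)p + 5(1−p) = −12p + 5; against W: 1p + (-7)(1−p) = 8p − 7.
Setting these equal: −12p + 5 = 8p − 7 ⇒ −20p = -12 ⇒ p = 3/5, and the value is (-12)·(3/5) + 5 = -11/5.
For the column player: with q = P(E), equating R1's and R3's payoffs gives −8q + 1 = 12q − 7 ⇒ q = 2/5.

2/5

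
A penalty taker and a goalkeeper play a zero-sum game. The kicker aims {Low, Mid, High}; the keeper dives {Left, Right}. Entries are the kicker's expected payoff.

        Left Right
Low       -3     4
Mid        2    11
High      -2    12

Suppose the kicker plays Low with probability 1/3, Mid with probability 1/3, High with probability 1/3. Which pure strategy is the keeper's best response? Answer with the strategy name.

Left

If the keeper plays Left, the kicker's expected payoff is (1/3)·(-3) + (1/3)·2 + (1/3)·(-2) = -1.
If the keeper plays Right, the kicker's expected payoff is (1/3)·4 + (1/3)·11 + (1/3)·12 = 9.
The keeper minimizes the kicker's payoff; the smallest is -1, so the best response is Left.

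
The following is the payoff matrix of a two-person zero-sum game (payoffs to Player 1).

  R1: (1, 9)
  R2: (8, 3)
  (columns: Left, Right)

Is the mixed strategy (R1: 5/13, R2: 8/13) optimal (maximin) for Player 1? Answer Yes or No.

Yes

Against Left this mix gives (5/13)·1 + (8/13)·8 = 69/13.
Against Right this mix gives (5/13)·9 + (8/13)·3 = 69/13.
All of Player 2's active replies (Left, Right) yield 69/13, and no column does worse for Player 1. The mix makes Player 2 indifferent and guarantees 69/13, so it is optimal.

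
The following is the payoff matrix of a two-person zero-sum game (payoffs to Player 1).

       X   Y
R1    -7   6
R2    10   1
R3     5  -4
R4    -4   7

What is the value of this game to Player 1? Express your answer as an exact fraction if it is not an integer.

37/10

Row minima: R1 → -7, R2 → 1, R3 → -4, R4 → -4; maximin = 1.
Column maxima: X → 10, Y → 7; minimax = 7.
1 ≠ 7, so there is no saddle point; optimal play is mixed.
R1 is strictly dominated by R4, so Player 1 never plays it.
R3 is strictly dominated by R2, so Player 1 never plays it.
On the remaining 2×2 (R2, R4 vs X, Y):
Let Player 1 play R2 with probability p. Expected payoff against X: 10p + (-4)(1−p) = 14p − 4; against Y: 1p + 7(1−p) = −6p + 7.
Setting these equal: 14p − 4 = −6p + 7 ⇒ 20p = 11 ⇒ p = 11/20, and the value is (14)·(11/20) − 4 = 37/10.
For Player 2: with q = P(X), equating R2's and R4's payoffs gives 9q + 1 = −11q + 7 ⇒ q = 3/10.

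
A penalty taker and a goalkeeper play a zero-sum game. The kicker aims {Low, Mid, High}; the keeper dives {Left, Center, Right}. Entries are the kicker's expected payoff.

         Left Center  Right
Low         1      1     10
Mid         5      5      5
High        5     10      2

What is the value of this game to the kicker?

Row minima: Low → 1, Mid → 5, High → 2; maximin = 5.
Column maxima: Left → 5, Center → 10, Right → 10; minimax = 5.
Since maximin = minimax = 5, there is a saddle point and the value is 5.

5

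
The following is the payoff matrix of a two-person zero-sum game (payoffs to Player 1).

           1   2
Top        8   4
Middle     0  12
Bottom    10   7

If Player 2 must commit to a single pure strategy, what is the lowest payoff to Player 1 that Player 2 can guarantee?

Column maxima: 1 → 10, 2 → 12.
The smallest of these is 10.

10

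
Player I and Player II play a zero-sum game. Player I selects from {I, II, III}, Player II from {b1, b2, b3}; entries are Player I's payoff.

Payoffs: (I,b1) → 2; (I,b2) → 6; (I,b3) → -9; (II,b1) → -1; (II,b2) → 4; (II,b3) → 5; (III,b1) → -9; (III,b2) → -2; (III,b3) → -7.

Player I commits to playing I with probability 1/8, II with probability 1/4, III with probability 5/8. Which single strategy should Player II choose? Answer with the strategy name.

b1

If Player II plays b1, Player I's expected payoff is (1/8)·2 + (1/4)·(-1) + (5/8)·(-9) = -45/8.
If Player II plays b2, Player I's expected payoff is (1/8)·6 + (1/4)·4 + (5/8)·(-2) = 1/2.
If Player II plays b3, Player I's expected payoff is (1/8)·(-9) + (1/4)·5 + (5/8)·(-7) = -17/4.
Player II minimizes Player I's payoff; the smallest is -45/8, so the best response is b1.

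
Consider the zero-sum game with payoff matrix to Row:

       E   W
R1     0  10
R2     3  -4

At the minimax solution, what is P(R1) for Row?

Row minima: R1 → 0, R2 → -4; maximin = 0.
Column maxima: E → 3, W → 10; minimax = 3.
0 ≠ 3, so there is no saddle point; optimal play is mixed.
Let Row play R1 with probability p. Expected payoff against E: 0p + 3(1−p) = −3p + 3; against W: 10p + (-4)(1−p) = 14p − 4.
Setting these equal: −3p + 3 = 14p − 4 ⇒ −17p = -7 ⇒ p = 7/17, and the value is (-3)·(7/17) + 3 = 30/17.
For Column: with q = P(E), equating R1's and R2's payoffs gives −10q + 10 = 7q − 4 ⇒ q = 14/17.

7/17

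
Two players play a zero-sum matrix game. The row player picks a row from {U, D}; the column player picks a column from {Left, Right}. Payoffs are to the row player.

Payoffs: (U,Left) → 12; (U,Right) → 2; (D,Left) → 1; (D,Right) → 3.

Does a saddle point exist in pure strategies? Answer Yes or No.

Row minima: U → 2, D → 1; maximin = 2.
Column maxima: Left → 12, Right → 3; minimax = 3.
2 ≠ 3, so no pure-strategy equilibrium exists.

No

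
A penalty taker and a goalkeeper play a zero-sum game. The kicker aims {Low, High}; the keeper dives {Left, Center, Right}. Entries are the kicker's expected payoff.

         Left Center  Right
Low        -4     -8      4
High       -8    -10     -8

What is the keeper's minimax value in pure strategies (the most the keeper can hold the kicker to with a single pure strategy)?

-8

Column maxima: Left → -4, Center → -8, Right → 4.
The smallest of these is -8.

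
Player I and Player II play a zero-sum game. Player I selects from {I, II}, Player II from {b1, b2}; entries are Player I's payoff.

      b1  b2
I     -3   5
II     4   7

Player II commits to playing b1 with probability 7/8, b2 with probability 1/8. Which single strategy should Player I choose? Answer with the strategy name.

Expected payoff of I: (7/8)·(-3) + (1/8)·5 = -2.
Expected payoff of II: (7/8)·4 + (1/8)·7 = 35/8.
The largest is 35/8, so Player I's best response is II.

II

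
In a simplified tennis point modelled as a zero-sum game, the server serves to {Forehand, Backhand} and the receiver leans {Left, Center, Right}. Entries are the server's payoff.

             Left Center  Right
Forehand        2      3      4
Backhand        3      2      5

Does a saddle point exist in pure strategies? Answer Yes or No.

Row minima: Forehand → 2, Backhand → 2; maximin = 2.
Column maxima: Left → 3, Center → 3, Right → 5; minimax = 3.
2 ≠ 3, so no pure-strategy equilibrium exists.

No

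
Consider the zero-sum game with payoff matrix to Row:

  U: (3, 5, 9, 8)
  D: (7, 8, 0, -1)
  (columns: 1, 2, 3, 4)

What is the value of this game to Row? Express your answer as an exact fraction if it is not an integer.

Row minima: U → 3, D → -1; maximin = 3.
Column maxima: 1 → 7, 2 → 8, 3 → 9, 4 → 8; minimax = 7.
3 ≠ 7, so there is no saddle point; optimal play is mixed.
2 is strictly dominated by 1 (it gives Row strictly more in every row), so Column never plays it.
3 is strictly dominated by 4 (it gives Row strictly more in every row), so Column never plays it.
On the remaining 2×2 (U, D vs 1, 4):
Let Row play U with probability p. Expected payoff against 1: 3p + 7(1−p) = −4p + 7; against 4: 8p + (-1)(1−p) = 9p − 1.
Setting these equal: −4p + 7 = 9p − 1 ⇒ −13p = -8 ⇒ p = 8/13, and the value is (-4)·(8/13) + 7 = 59/13.
For Column: with q = P(1), equating U's and D's payoffs gives −5q + 8 = 8q − 1 ⇒ q = 9/13.

59/13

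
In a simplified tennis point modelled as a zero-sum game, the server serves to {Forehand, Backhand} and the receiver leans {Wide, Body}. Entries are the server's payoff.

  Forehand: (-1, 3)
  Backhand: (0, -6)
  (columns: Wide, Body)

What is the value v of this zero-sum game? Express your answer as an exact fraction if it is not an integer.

Row minima: Forehand → -1, Backhand → -6; maximin = -1.
Column maxima: Wide → 0, Body → 3; minimax = 0.
-1 ≠ 0, so there is no saddle point; optimal play is mixed.
Let the server play Forehand with probability p. Expected payoff against Wide: (-1)p + 0(1−p) = −p; against Body: 3p + (-6)(1−p) = 9p − 6.
Setting these equal: −p = 9p − 6 ⇒ −10p = -6 ⇒ p = 3/5, and the value is (-1)·(3/5) = -3/5.
For the receiver: with q = P(Wide), equating Forehand's and Backhand's payoffs gives −4q + 3 = 6q − 6 ⇒ q = 9/10.

-3/5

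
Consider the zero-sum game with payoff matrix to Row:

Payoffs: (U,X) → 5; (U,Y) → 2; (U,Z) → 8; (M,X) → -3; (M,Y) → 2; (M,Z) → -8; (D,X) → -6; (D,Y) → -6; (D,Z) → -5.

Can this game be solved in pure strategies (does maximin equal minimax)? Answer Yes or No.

Yes

Row minima: U → 2, M → -8, D → -6; maximin = 2.
Column maxima: X → 5, Y → 2, Z → 8; minimax = 2.
maximin = minimax = 2, so a saddle point exists.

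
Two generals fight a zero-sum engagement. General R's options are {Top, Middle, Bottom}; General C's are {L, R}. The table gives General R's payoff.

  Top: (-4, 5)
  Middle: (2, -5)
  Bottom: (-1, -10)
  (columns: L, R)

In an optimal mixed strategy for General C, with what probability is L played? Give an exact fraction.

5/8

Row minima: Top → -4, Middle → -5, Bottom → -10; maximin = -4.
Column maxima: L → 2, R → 5; minimax = 2.
-4 ≠ 2, so there is no saddle point; optimal play is mixed.
Bottom is strictly dominated by Middle, so General R never plays it.
On the remaining 2×2 (Top, Middle vs L, R):
Let General R play Top with probability p. Expected payoff against L: (-4)p + 2(1−p) = −6p + 2; against R: 5p + (-5)(1−p) = 10p − 5.
Setting these equal: −6p + 2 = 10p − 5 ⇒ −16p = -7 ⇒ p = 7/16, and the value is (-6)·(7/16) + 2 = -5/8.
For General C: with q = P(L), equating Top's and Middle's payoffs gives −9q + 5 = 7q − 5 ⇒ q = 5/8.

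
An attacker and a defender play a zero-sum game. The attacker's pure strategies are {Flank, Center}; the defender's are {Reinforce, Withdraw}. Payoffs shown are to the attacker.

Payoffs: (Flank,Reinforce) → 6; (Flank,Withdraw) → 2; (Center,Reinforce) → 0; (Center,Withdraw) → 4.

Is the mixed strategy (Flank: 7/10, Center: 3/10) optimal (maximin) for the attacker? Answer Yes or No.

No

Against Reinforce this mix gives (7/10)·6 + (3/10)·0 = 21/5.
Against Withdraw this mix gives (7/10)·2 + (3/10)·4 = 13/5.
The defender will play Withdraw, holding the attacker to 13/5. Shifting weight toward the row that does better against Withdraw would raise this floor (the equalizing mix achieves 3 against both Withdraw and Reinforce), so the proposed strategy is not optimal.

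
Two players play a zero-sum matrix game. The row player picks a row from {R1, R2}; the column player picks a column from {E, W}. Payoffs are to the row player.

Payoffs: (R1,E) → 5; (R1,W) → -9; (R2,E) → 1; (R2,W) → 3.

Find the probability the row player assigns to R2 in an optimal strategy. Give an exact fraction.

Row minima: R1 → -9, R2 → 1; maximin = 1.
Column maxima: E → 5, W → 3; minimax = 3.
1 ≠ 3, so there is no saddle point; optimal play is mixed.
Let the row player play R1 with probability p. Expected payoff against E: 5p + 1(1−p) = 4p + 1; against W: (-9)p + 3(1−p) = −12p + 3.
Setting these equal: 4p + 1 = −12p + 3 ⇒ 16p = 2 ⇒ p = 1/8, and the value is (4)·(1/8) + 1 = 3/2.
For the column player: with q = P(E), equating R1's and R2's payoffs gives 14q − 9 = −2q + 3 ⇒ q = 3/4.

7/8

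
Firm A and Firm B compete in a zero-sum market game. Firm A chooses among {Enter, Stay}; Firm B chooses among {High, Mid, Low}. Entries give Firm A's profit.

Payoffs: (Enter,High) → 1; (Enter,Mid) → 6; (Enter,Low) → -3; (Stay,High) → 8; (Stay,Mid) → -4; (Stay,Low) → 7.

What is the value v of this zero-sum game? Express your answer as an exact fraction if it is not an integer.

3/2

Row minima: Enter → -3, Stay → -4; maximin = -3.
Column maxima: High → 8, Mid → 6, Low → 7; minimax = 6.
-3 ≠ 6, so there is no saddle point; optimal play is mixed.
High is strictly dominated by Low (it gives Firm A strictly more in every row), so Firm B never plays it.
On the remaining 2×2 (Enter, Stay vs Mid, Low):
Let Firm A play Enter with probability p. Expected payoff against Mid: 6p + (-4)(1−p) = 10p − 4; against Low: (-3)p + 7(1−p) = −10p + 7.
Setting these equal: 10p − 4 = −10p + 7 ⇒ 20p = 11 ⇒ p = 11/20, and the value is (10)·(11/20) − 4 = 3/2.
For Firm B: with q = P(Mid), equating Enter's and Stay's payoffs gives 9q − 3 = −11q + 7 ⇒ q = 1/2.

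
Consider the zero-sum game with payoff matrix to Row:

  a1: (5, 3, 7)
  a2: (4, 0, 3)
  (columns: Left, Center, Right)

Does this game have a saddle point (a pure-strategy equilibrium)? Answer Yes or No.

Row minima: a1 → 3, a2 → 0; maximin = 3.
Column maxima: Left → 5, Center → 3, Right → 7; minimax = 3.
maximin = minimax = 3, so a saddle point exists.

Yes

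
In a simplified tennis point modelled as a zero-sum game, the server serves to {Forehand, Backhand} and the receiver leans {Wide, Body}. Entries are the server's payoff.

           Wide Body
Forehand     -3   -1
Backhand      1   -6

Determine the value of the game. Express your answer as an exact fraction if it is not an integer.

-19/9

Row minima: Forehand → -3, Backhand → -6; maximin = -3.
Column maxima: Wide → 1, Body → -1; minimax = -1.
-3 ≠ -1, so there is no saddle point; optimal play is mixed.
Let the server play Forehand with probability p. Expected payoff against Wide: (-3)p + 1(1−p) = −4p + 1; against Body: (-1)p + (-6)(1−p) = 5p − 6.
Setting these equal: −4p + 1 = 5p − 6 ⇒ −9p = -7 ⇒ p = 7/9, and the value is (-4)·(7/9) + 1 = -19/9.
For the receiver: with q = P(Wide), equating Forehand's and Backhand's payoffs gives −2q − 1 = 7q − 6 ⇒ q = 5/9.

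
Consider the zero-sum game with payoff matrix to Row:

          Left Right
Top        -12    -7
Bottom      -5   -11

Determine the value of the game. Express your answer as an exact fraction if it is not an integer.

-97/11

Row minima: Top → -12, Bottom → -11; maximin = -11.
Column maxima: Left → -5, Right → -7; minimax = -7.
-11 ≠ -7, so there is no saddle point; optimal play is mixed.
Let Row play Top with probability p. Expected payoff against Left: (-12)p + (-5)(1−p) = −7p − 5; against Right: (-7)p + (-11)(1−p) = 4p − 11.
Setting these equal: −7p − 5 = 4p − 11 ⇒ −11p = -6 ⇒ p = 6/11, and the value is (-7)·(6/11) − 5 = -97/11.
For Column: with q = P(Left), equating Top's and Bottom's payoffs gives −5q − 7 = 6q − 11 ⇒ q = 4/11.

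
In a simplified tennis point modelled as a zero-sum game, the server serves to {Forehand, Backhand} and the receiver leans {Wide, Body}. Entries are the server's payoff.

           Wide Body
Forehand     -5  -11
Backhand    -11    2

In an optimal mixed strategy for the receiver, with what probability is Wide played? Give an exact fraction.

Row minima: Forehand → -11, Backhand → -11; maximin = -11.
Column maxima: Wide → -5, Body → 2; minimax = -5.
-11 ≠ -5, so there is no saddle point; optimal play is mixed.
Let the server play Forehand with probability p. Expected payoff against Wide: (-5)p + (-11)(1−p) = 6p − 11; against Body: (-11)p + 2(1−p) = −13p + 2.
Setting these equal: 6p − 11 = −13p + 2 ⇒ 19p = 13 ⇒ p = 13/19, and the value is (6)·(13/19) − 11 = -131/19.
For the receiver: with q = P(Wide), equating Forehand's and Backhand's payoffs gives 6q − 11 = −13q + 2 ⇒ q = 13/19.

13/19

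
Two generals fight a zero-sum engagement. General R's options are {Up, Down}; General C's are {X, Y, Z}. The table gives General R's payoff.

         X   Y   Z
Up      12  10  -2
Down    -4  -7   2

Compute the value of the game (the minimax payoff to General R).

Row minima: Up → -2, Down → -7; maximin = -2.
Column maxima: X → 12, Y → 10, Z → 2; minimax = 2.
-2 ≠ 2, so there is no saddle point; optimal play is mixed.
X is strictly dominated by Y (it gives General R strictly more in every row), so General C never plays it.
On the remaining 2×2 (Up, Down vs Y, Z):
Let General R play Up with probability p. Expected payoff against Y: 10p + (-7)(1−p) = 17p − 7; against Z: (-2)p + 2(1−p) = −4p + 2.
Setting these equal: 17p − 7 = −4p + 2 ⇒ 21p = 9 ⇒ p = 3/7, and the value is (17)·(3/7) − 7 = 2/7.
For General C: with q = P(Y), equating Up's and Down's payoffs gives 12q − 2 = −9q + 2 ⇒ q = 4/21.

2/7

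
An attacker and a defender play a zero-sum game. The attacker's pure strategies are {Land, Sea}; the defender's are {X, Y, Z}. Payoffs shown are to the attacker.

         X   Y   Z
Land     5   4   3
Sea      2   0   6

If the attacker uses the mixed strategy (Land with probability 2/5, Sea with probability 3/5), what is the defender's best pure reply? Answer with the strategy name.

Y

If the defender plays X, the attacker's expected payoff is (2/5)·5 + (3/5)·2 = 16/5.
If the defender plays Y, the attacker's expected payoff is (2/5)·4 + (3/5)·0 = 8/5.
If the defender plays Z, the attacker's expected payoff is (2/5)·3 + (3/5)·6 = 24/5.
The defender minimizes the attacker's payoff; the smallest is 8/5, so the best response is Y.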